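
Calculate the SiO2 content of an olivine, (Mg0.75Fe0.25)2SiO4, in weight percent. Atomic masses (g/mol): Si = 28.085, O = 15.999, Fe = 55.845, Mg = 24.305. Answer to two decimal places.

Formula mass = 156.461 g/mol.
1 Si → 1.0000 mol SiO2 per formula unit; M(SiO2) = 60.083, so SiO2 mass = 60.083 g.
60.083/156.461 × 100 = 38.40 wt%.

38.40 wt%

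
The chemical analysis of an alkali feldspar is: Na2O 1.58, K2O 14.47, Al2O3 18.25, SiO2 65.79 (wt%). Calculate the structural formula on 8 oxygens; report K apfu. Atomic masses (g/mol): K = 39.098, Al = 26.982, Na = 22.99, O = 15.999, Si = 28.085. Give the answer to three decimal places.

0.846 K apfu

1.58 wt% Na2O ÷ 61.979 g/mol = 0.02549 mol, giving 0.05098 Na and 0.02549 O.
14.47 wt% K2O ÷ 94.195 g/mol = 0.15362 mol, giving 0.30724 K and 0.15362 O.
18.25 wt% Al2O3 ÷ 101.961 g/mol = 0.17899 mol, giving 0.35798 Al and 0.53697 O.
65.79 wt% SiO2 ÷ 60.083 g/mol = 1.09499 mol, giving 1.09499 Si and 2.18998 O.
Oxygen sums to 2.90606; scaling by 8/2.90606 = 2.75287 puts the formula on 8 O.
K: 0.30724 × 2.75287 = 0.846 atoms per formula unit.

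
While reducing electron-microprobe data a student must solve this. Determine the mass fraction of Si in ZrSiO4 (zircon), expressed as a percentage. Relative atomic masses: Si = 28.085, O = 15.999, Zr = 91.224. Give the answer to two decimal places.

15.32 weight percent

Formula mass = 1·91.224 + 1·28.085 + 4·15.999 = 183.305 g/mol, of which 28.085 g is Si.
So Si makes up 28.085/183.305 = 0.1532 of the mass, i.e. 15.32%.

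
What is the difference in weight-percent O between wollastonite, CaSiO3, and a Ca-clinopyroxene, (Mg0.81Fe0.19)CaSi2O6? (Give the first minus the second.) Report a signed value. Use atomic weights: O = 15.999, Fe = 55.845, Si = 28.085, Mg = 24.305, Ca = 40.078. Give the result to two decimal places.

First mineral: 47.997 g O in 116.160 g formula = 41.32 wt% O.
Second mineral: 95.994 g O in 222.540 g formula = 43.14 wt% O.
41.32% − 43.14% gives a difference of -1.82 percentage points.

-1.82 percentage points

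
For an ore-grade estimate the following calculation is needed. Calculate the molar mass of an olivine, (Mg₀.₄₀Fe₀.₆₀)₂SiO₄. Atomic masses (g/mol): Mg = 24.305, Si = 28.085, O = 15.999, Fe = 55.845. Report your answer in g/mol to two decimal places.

M = 0.80(24.305) + 1.20(55.845) + 1(28.085) + 4(15.999)

178.54 g/mol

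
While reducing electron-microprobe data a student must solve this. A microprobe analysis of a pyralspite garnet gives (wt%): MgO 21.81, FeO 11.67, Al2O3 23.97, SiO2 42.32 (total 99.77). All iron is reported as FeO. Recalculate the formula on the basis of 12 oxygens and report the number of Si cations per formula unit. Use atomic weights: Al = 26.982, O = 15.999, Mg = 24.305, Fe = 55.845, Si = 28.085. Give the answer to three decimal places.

MgO (M=40.304): mol = 0.54114; Mg = 0.54114, O = 0.54114.
FeO (M=71.844): mol = 0.16244; Fe = 0.16244, O = 0.16244.
Al2O3 (M=101.961): mol = 0.23509; Al = 0.47018, O = 0.70527.
SiO2 (M=60.083): mol = 0.70436; Si = 0.70436, O = 1.40872.
ΣO = 2.81757; factor = 12/ΣO = 4.25899.
Si apfu = 0.70436 × 4.25899 = 3.000.

3.000 Si apfu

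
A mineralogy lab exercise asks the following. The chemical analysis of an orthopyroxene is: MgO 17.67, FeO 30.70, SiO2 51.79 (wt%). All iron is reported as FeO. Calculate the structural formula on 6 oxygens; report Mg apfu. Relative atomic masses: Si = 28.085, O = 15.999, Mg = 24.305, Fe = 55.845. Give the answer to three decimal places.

MgO: 17.67/40.304 = 0.43842 mol → 0.43842 mol Mg, 0.43842 mol O.
FeO: 30.70/71.844 = 0.42731 mol → 0.42731 mol Fe, 0.42731 mol O.
SiO2: 51.79/60.083 = 0.86197 mol → 0.86197 mol Si, 1.72394 mol O.
Total oxygen = 2.58967 mol. Normalization factor = 6/2.58967 = 2.31690.
Mg per 6 O = 0.43842 × 2.31690 = 1.016.

1.016 Mg apfu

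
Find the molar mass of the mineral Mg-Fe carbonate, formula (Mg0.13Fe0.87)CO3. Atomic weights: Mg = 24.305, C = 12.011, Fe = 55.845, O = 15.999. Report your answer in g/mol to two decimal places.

M = 0.13·24.305 + 0.87·55.845 + 1·12.011 + 3·15.999

111.75 g/mol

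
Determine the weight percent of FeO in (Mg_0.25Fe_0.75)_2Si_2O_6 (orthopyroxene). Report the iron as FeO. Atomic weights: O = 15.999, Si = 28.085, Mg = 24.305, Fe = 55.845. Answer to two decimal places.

43.44 wt%

Molar mass of (Mg_0.25Fe_0.75)_2Si_2O_6 = 0.50·24.305 + 1.50·55.845 + 2·28.085 + 6·15.999 = 248.084 g/mol.
Each formula unit contains 1.50 Fe, equivalent to 1.50/1 = 1.5000 mol FeO.
M(FeO) = 1×55.845 + 1×15.999 = 71.844 g/mol.
Mass of FeO per formula unit = 1.5000 × 71.844 = 107.766 g.
FeO wt% = 107.766 / 248.084 × 100 = 43.44%.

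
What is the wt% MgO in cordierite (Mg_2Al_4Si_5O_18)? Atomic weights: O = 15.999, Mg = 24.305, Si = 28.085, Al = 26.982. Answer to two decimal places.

Formula mass = 584.945 g/mol.
2 Mg → 2.0000 mol MgO per formula unit; M(MgO) = 40.304, so MgO mass = 80.608 g.
80.608/584.945 × 100 = 13.78 wt%.

13.78 wt%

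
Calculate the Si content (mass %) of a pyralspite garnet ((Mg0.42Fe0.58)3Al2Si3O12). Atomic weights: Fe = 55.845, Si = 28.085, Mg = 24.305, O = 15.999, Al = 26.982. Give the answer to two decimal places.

18.40 mass %

Molar mass of (Mg0.42Fe0.58)3Al2Si3O12: 1.26*24.305 + 1.74*55.845 + 2*26.982 + 3*28.085 + 12*15.999 = 458.002 g/mol.
Mass of Si per formula unit: 3 × 28.085 = 84.255 g.
Weight fraction Si = 84.255 / 458.002 = 0.1840.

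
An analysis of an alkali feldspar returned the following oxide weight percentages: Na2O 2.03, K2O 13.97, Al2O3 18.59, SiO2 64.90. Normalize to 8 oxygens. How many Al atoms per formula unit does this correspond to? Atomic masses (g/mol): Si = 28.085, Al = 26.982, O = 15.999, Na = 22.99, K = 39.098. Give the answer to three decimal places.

1.010 Al apfu

Na2O: 2.03/61.979 = 0.03275 mol → 0.06550 mol Na, 0.03275 mol O.
K2O: 13.97/94.195 = 0.14831 mol → 0.29662 mol K, 0.14831 mol O.
Al2O3: 18.59/101.961 = 0.18232 mol → 0.36464 mol Al, 0.54696 mol O.
SiO2: 64.90/60.083 = 1.08017 mol → 1.08017 mol Si, 2.16034 mol O.
Total oxygen = 2.88836 mol. Normalization factor = 8/2.88836 = 2.76974.
Al per 8 O = 0.36464 × 2.76974 = 1.010.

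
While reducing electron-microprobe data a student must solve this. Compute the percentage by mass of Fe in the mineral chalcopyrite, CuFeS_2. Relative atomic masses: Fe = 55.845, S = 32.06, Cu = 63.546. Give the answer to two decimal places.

Molar mass of CuFeS_2: 1·63.546 + 1·55.845 + 2·32.06 = 183.511 g/mol.
Mass of Fe per formula unit: 1 × 55.845 = 55.845 g.
Weight fraction Fe = 55.845 / 183.511 = 0.3043.

30.43 mass %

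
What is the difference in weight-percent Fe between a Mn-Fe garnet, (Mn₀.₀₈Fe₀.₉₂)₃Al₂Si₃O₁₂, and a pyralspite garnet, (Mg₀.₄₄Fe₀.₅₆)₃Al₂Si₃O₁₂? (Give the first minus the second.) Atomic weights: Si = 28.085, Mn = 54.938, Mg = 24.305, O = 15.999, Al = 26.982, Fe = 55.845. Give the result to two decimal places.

M((Mn₀.₀₈Fe₀.₉₂)₃Al₂Si₃O₁₂) = 497.524 g/mol, so wt% Fe = 154.132/497.524 × 100 = 30.98%.
M((Mg₀.₄₄Fe₀.₅₆)₃Al₂Si₃O₁₂) = 456.109 g/mol, so wt% Fe = 93.820/456.109 × 100 = 20.57%.
30.98 − 20.57 = 10.41 pp.

10.41 percentage points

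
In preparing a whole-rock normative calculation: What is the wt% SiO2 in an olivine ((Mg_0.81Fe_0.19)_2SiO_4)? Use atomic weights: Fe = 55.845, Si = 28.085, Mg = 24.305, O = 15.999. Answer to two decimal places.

39.35 wt%

Formula mass = 152.676 g/mol.
1 Si → 1.0000 mol SiO2 per formula unit; M(SiO2) = 60.083, so SiO2 mass = 60.083 g.
60.083/152.676 × 100 = 39.35 wt%.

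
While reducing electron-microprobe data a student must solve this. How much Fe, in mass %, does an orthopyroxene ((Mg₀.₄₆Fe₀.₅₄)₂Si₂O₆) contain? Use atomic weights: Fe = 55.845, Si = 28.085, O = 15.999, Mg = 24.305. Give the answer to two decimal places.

25.68 mass %

Formula mass = 0.92·24.305 + 1.08·55.845 + 2·28.085 + 6·15.999 = 234.837 g/mol, of which 60.313 g is Fe.
So Fe makes up 60.313/234.837 = 0.2568 of the mass, i.e. 25.68%.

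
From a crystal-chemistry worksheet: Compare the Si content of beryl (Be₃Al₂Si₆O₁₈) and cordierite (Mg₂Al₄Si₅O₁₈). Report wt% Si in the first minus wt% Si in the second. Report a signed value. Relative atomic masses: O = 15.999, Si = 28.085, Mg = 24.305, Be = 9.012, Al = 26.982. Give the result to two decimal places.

First mineral: 168.510 g Si in 537.492 g formula = 31.35 wt% Si.
Second mineral: 140.425 g Si in 584.945 g formula = 24.01 wt% Si.
31.35% − 24.01% gives a difference of 7.34 percentage points.

7.34 percentage points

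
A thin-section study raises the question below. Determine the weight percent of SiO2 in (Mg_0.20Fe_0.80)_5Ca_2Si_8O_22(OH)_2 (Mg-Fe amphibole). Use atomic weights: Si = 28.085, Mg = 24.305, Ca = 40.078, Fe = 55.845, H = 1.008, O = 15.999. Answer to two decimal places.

Formula mass = 938.513 g/mol.
8 Si → 8.0000 mol SiO2 per formula unit; M(SiO2) = 60.083, so SiO2 mass = 480.664 g.
480.664/938.513 × 100 = 51.22 wt%.

51.22 wt%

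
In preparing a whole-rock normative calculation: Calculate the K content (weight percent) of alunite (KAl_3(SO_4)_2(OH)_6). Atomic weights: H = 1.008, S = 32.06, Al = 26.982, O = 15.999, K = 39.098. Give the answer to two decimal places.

M(KAl_3(SO_4)_2(OH)_6) = 414.198 g/mol.
K contributes 1 × 39.098 = 39.098 g per mole.
39.098/414.198 = 0.0944 → 9.44%.

9.44 weight percent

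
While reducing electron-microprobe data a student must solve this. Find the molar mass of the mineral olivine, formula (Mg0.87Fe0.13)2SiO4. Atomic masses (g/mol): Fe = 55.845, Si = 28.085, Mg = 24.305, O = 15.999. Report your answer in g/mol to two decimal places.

Mg: 1.74 × 24.305 = 42.2907
Fe: 0.26 × 55.845 = 14.5197
Si: 1 × 28.085 = 28.0850
O: 4 × 15.999 = 63.9960
Summing the contributions gives the formula mass.

148.89 g/mol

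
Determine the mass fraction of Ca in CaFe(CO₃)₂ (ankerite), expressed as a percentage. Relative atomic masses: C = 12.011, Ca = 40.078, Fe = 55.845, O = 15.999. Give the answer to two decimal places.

18.56 wt%

M(CaFe(CO₃)₂) = 215.939 g/mol.
Ca contributes 1 × 40.078 = 40.078 g per mole.
40.078/215.939 = 0.1856 → 18.56%.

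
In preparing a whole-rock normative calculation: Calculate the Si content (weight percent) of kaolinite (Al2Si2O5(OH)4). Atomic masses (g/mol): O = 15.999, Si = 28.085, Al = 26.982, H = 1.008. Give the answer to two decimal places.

21.76 weight percent

Formula mass = 2·26.982 + 2·28.085 + 9·15.999 + 4·1.008 = 258.157 g/mol, of which 56.170 g is Si.
So Si makes up 56.170/258.157 = 0.2176 of the mass, i.e. 21.76%.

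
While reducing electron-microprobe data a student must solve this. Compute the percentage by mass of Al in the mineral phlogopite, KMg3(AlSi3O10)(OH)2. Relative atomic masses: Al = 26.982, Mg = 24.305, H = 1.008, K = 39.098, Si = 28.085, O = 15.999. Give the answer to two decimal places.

6.47 weight percent

Formula mass = 1×39.098 + 3×24.305 + 1×26.982 + 3×28.085 + 12×15.999 + 2×1.008 = 417.254 g/mol, of which 26.982 g is Al.
So Al makes up 26.982/417.254 = 0.0647 of the mass, i.e. 6.47%.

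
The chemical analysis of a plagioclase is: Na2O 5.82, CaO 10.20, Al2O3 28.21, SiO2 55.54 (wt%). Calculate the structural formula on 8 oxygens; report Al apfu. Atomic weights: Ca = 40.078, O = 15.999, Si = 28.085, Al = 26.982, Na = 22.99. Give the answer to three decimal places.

1.498 Al apfu

5.82 wt% Na2O ÷ 61.979 g/mol = 0.09390 mol, giving 0.18780 Na and 0.09390 O.
10.20 wt% CaO ÷ 56.077 g/mol = 0.18189 mol, giving 0.18189 Ca and 0.18189 O.
28.21 wt% Al2O3 ÷ 101.961 g/mol = 0.27667 mol, giving 0.55334 Al and 0.83001 O.
55.54 wt% SiO2 ÷ 60.083 g/mol = 0.92439 mol, giving 0.92439 Si and 1.84878 O.
Oxygen sums to 2.95458; scaling by 8/2.95458 = 2.70766 puts the formula on 8 O.
Al: 0.55334 × 2.70766 = 1.498 atoms per formula unit.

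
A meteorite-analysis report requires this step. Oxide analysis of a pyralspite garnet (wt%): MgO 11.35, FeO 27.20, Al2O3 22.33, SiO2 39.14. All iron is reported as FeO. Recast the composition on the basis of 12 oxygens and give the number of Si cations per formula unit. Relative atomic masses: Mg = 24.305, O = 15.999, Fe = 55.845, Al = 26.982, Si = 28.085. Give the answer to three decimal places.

MgO: 11.35/40.304 = 0.28161 mol → 0.28161 mol Mg, 0.28161 mol O.
FeO: 27.20/71.844 = 0.37860 mol → 0.37860 mol Fe, 0.37860 mol O.
Al2O3: 22.33/101.961 = 0.21901 mol → 0.43802 mol Al, 0.65703 mol O.
SiO2: 39.14/60.083 = 0.65143 mol → 0.65143 mol Si, 1.30286 mol O.
Total oxygen = 2.62010 mol. Normalization factor = 12/2.62010 = 4.57998.
Si per 12 O = 0.65143 × 4.57998 = 2.984.

2.984 Si apfu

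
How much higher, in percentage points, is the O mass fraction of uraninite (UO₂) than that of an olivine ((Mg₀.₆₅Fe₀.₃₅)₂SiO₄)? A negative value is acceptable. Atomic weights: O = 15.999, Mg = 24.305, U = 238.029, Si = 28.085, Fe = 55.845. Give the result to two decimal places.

-27.47 percentage points

First mineral: 31.998 g O in 270.027 g formula = 11.85 wt% O.
Second mineral: 63.996 g O in 162.769 g formula = 39.32 wt% O.
11.85% − 39.32% gives a difference of -27.47 percentage points.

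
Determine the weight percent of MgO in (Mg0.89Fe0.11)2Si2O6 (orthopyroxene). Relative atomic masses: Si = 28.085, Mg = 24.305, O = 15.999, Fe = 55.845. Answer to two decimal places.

34.54 wt%

M((Mg0.89Fe0.11)2Si2O6) = 207.713 g/mol; M(MgO) = 40.304 g/mol.
Moles MgO per formula unit = 1.78 Mg ÷ 1 = 1.7800.
MgO fraction = (1.7800 × 40.304) / 207.713 = 71.741/207.713 = 0.3454.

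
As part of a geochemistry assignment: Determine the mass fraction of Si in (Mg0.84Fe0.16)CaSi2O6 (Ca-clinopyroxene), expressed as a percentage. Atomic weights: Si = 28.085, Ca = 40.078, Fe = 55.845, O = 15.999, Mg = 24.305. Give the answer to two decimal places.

M((Mg0.84Fe0.16)CaSi2O6) = 221.593 g/mol.
Si contributes 2 × 28.085 = 56.170 g per mole.
56.170/221.593 = 0.2535 → 25.35%.

25.35 weight percent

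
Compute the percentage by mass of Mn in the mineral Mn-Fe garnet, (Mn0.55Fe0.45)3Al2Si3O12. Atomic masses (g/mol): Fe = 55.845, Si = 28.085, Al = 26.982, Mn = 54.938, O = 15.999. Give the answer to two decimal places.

18.27 mass %

Formula mass = 1.65·54.938 + 1.35·55.845 + 2·26.982 + 3·28.085 + 12·15.999 = 496.245 g/mol, of which 90.648 g is Mn.
So Mn makes up 90.648/496.245 = 0.1827 of the mass, i.e. 18.27%.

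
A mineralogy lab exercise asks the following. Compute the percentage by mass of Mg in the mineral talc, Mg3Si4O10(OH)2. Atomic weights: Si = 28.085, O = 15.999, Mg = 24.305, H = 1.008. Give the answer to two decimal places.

19.23 wt%

Molar mass of Mg3Si4O10(OH)2: 3·24.305 + 4·28.085 + 12·15.999 + 2·1.008 = 379.259 g/mol.
Mass of Mg per formula unit: 3 × 24.305 = 72.915 g.
Weight fraction Mg = 72.915 / 379.259 = 0.1923.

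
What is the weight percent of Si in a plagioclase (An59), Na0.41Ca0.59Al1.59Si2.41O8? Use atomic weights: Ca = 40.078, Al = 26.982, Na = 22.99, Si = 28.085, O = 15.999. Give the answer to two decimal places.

Molar mass of Na0.41Ca0.59Al1.59Si2.41O8: 0.41×22.99 + 0.59×40.078 + 1.59×26.982 + 2.41×28.085 + 8×15.999 = 271.650 g/mol.
Mass of Si per formula unit: 2.41 × 28.085 = 67.685 g.
Weight fraction Si = 67.685 / 271.650 = 0.2492.

24.92 wt%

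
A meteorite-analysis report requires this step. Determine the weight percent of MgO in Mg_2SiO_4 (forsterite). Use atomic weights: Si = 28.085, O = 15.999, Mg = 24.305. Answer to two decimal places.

57.29 wt%

M(Mg_2SiO_4) = 140.691 g/mol; M(MgO) = 40.304 g/mol.
Moles MgO per formula unit = 2 Mg ÷ 1 = 2.0000.
MgO fraction = (2.0000 × 40.304) / 140.691 = 80.608/140.691 = 0.5729.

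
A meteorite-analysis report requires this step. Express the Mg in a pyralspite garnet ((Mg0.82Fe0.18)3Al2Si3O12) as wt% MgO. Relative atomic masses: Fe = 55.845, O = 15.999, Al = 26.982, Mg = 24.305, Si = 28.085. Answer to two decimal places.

M((Mg0.82Fe0.18)3Al2Si3O12) = 420.154 g/mol; M(MgO) = 40.304 g/mol.
Moles MgO per formula unit = 2.46 Mg ÷ 1 = 2.4600.
MgO fraction = (2.4600 × 40.304) / 420.154 = 99.148/420.154 = 0.2360.

23.60 wt%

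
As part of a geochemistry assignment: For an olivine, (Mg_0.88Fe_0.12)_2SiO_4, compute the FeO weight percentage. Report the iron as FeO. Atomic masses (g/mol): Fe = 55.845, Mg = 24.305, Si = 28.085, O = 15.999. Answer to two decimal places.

11.63 wt%

M((Mg_0.88Fe_0.12)_2SiO_4) = 148.261 g/mol; M(FeO) = 71.844 g/mol.
Moles FeO per formula unit = 0.24 Fe ÷ 1 = 0.2400.
FeO fraction = (0.2400 × 71.844) / 148.261 = 17.243/148.261 = 0.1163.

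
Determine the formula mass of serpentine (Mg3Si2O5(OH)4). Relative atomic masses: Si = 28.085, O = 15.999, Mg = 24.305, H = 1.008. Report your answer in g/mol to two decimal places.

277.11 g/mol

Mg: 3 × 24.305 = 72.9150
Si: 2 × 28.085 = 56.1700
O: 9 × 15.999 = 143.9910
H: 4 × 1.008 = 4.0320
Summing the contributions gives the formula mass.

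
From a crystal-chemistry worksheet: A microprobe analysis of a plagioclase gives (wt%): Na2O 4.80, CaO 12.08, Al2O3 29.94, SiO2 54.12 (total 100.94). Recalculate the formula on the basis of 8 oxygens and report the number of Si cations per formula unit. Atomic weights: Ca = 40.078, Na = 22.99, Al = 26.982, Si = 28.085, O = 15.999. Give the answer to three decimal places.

Na2O: 4.80/61.979 = 0.07745 mol → 0.15490 mol Na, 0.07745 mol O.
CaO: 12.08/56.077 = 0.21542 mol → 0.21542 mol Ca, 0.21542 mol O.
Al2O3: 29.94/101.961 = 0.29364 mol → 0.58728 mol Al, 0.88092 mol O.
SiO2: 54.12/60.083 = 0.90075 mol → 0.90075 mol Si, 1.80150 mol O.
Total oxygen = 2.97529 mol. Normalization factor = 8/2.97529 = 2.68881.
Si per 8 O = 0.90075 × 2.68881 = 2.422.

2.422 Si apfu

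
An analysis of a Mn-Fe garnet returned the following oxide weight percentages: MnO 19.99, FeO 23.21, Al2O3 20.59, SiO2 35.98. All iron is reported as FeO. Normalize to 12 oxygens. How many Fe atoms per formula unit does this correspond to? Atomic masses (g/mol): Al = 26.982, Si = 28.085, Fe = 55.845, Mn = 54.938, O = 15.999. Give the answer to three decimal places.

1.610 Fe apfu

19.99 wt% MnO ÷ 70.937 g/mol = 0.28180 mol, giving 0.28180 Mn and 0.28180 O.
23.21 wt% FeO ÷ 71.844 g/mol = 0.32306 mol, giving 0.32306 Fe and 0.32306 O.
20.59 wt% Al2O3 ÷ 101.961 g/mol = 0.20194 mol, giving 0.40388 Al and 0.60582 O.
35.98 wt% SiO2 ÷ 60.083 g/mol = 0.59884 mol, giving 0.59884 Si and 1.19768 O.
Oxygen sums to 2.40836; scaling by 12/2.40836 = 4.98264 puts the formula on 12 O.
Fe: 0.32306 × 4.98264 = 1.610 atoms per formula unit.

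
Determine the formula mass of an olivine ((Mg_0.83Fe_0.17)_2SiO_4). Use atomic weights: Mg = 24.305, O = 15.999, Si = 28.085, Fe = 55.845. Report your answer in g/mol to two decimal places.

151.41 g/mol

M = 1.66*24.305 + 0.34*55.845 + 1*28.085 + 4*15.999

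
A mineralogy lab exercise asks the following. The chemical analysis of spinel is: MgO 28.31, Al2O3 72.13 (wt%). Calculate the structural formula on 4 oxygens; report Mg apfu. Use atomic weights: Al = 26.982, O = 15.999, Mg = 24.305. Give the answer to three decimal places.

MgO (M=40.304): mol = 0.70241; Mg = 0.70241, O = 0.70241.
Al2O3 (M=101.961): mol = 0.70743; Al = 1.41486, O = 2.12229.
ΣO = 2.82470; factor = 4/ΣO = 1.41608.
Mg apfu = 0.70241 × 1.41608 = 0.995.

0.995 Mg apfu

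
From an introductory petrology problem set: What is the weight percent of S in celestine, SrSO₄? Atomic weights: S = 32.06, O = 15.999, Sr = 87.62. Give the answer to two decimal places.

17.45 weight percent

Formula mass = 1*87.62 + 1*32.06 + 4*15.999 = 183.676 g/mol, of which 32.060 g is S.
So S makes up 32.060/183.676 = 0.1745 of the mass, i.e. 17.45%.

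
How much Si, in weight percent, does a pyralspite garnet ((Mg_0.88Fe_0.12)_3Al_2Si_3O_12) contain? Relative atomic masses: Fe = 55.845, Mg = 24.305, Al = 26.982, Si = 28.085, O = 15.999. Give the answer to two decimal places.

M((Mg_0.88Fe_0.12)_3Al_2Si_3O_12) = 414.476 g/mol.
Si contributes 3 × 28.085 = 84.255 g per mole.
84.255/414.476 = 0.2033 → 20.33%.

20.33 weight percent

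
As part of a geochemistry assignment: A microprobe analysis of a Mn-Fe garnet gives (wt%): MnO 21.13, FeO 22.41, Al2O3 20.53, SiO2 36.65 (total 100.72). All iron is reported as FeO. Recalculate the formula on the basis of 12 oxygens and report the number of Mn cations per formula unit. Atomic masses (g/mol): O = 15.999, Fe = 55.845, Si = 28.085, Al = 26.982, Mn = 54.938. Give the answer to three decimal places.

1.469 Mn apfu

MnO (M=70.937): mol = 0.29787; Mn = 0.29787, O = 0.29787.
FeO (M=71.844): mol = 0.31193; Fe = 0.31193, O = 0.31193.
Al2O3 (M=101.961): mol = 0.20135; Al = 0.40270, O = 0.60405.
SiO2 (M=60.083): mol = 0.60999; Si = 0.60999, O = 1.21998.
ΣO = 2.43383; factor = 12/ΣO = 4.93050.
Mn apfu = 0.29787 × 4.93050 = 1.469.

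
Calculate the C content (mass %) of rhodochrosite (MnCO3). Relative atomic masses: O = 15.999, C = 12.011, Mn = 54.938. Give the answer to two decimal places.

Formula mass = 1*54.938 + 1*12.011 + 3*15.999 = 114.946 g/mol, of which 12.011 g is C.
So C makes up 12.011/114.946 = 0.1045 of the mass, i.e. 10.45%.

10.45 mass %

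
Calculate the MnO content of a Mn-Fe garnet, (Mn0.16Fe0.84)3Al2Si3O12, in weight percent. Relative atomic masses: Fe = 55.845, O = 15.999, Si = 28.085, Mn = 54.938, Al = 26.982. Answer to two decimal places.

Formula mass = 497.307 g/mol.
0.48 Mn → 0.4800 mol MnO per formula unit; M(MnO) = 70.937, so MnO mass = 34.050 g.
34.050/497.307 × 100 = 6.85 wt%.

6.85 wt%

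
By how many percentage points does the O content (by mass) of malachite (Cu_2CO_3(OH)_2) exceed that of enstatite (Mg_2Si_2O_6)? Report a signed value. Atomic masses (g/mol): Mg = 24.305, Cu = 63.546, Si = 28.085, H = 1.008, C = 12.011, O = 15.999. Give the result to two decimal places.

O in Cu_2CO_3(OH)_2: molar mass 221.114 g/mol; 5×15.999 = 79.995 g → 36.18 wt%.
O in Mg_2Si_2O_6: molar mass 200.774 g/mol; 6×15.999 = 95.994 g → 47.81 wt%.
Difference = 36.18 − 47.81 = -11.63 percentage points.

-11.63 percentage points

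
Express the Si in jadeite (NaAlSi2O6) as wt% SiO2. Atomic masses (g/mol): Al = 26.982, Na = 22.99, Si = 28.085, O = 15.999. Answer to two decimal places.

59.45 wt%

Molar mass of NaAlSi2O6 = 1×22.99 + 1×26.982 + 2×28.085 + 6×15.999 = 202.136 g/mol.
Each formula unit contains 2 Si, equivalent to 2/1 = 2.0000 mol SiO2.
M(SiO2) = 1×28.085 + 2×15.999 = 60.083 g/mol.
Mass of SiO2 per formula unit = 2.0000 × 60.083 = 120.166 g.
SiO2 wt% = 120.166 / 202.136 × 100 = 59.45%.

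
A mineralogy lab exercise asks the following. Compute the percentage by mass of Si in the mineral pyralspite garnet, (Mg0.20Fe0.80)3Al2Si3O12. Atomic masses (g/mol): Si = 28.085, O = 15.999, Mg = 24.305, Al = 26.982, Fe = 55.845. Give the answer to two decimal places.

Formula mass = 0.60·24.305 + 2.40·55.845 + 2·26.982 + 3·28.085 + 12·15.999 = 478.818 g/mol, of which 84.255 g is Si.
So Si makes up 84.255/478.818 = 0.1760 of the mass, i.e. 17.60%.

17.60 wt%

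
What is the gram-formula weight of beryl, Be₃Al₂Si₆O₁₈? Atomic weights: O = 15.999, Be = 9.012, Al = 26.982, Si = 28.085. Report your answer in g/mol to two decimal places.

537.49 g/mol

The formula mass is the sum 3·9.012 + 2·26.982 + 6·28.085 + 18·15.999.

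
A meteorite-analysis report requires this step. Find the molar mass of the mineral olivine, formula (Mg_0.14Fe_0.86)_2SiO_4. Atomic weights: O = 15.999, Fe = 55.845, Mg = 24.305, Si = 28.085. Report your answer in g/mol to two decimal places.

Mg: 0.28 × 24.305 = 6.8054
Fe: 1.72 × 55.845 = 96.0534
Si: 1 × 28.085 = 28.0850
O: 4 × 15.999 = 63.9960
Summing the contributions gives the formula mass.

194.94 g/mol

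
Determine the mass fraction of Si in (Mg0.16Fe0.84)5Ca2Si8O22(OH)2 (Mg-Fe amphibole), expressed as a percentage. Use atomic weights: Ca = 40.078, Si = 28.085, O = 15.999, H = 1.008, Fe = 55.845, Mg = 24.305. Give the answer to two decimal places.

Formula mass = 0.80·24.305 + 4.20·55.845 + 2·40.078 + 8·28.085 + 24·15.999 + 2·1.008 = 944.821 g/mol, of which 224.680 g is Si.
So Si makes up 224.680/944.821 = 0.2378 of the mass, i.e. 23.78%.

23.78 mass %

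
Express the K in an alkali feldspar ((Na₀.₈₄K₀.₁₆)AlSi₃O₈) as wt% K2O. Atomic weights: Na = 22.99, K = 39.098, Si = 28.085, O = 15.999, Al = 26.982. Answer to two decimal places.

2.85 wt%

M((Na₀.₈₄K₀.₁₆)AlSi₃O₈) = 264.796 g/mol; M(K2O) = 94.195 g/mol.
Moles K2O per formula unit = 0.16 K ÷ 2 = 0.0800.
K2O fraction = (0.0800 × 94.195) / 264.796 = 7.536/264.796 = 0.0285.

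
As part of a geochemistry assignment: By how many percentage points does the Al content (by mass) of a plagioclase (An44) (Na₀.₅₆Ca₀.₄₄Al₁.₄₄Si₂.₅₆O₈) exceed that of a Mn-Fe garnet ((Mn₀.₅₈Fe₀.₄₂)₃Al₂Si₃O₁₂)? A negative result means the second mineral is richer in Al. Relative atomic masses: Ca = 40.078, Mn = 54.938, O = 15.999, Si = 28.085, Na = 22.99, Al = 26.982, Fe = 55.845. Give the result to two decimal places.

First mineral: 38.854 g Al in 269.252 g formula = 14.43 wt% Al.
Second mineral: 53.964 g Al in 496.164 g formula = 10.88 wt% Al.
14.43% − 10.88% gives a difference of 3.55 percentage points.

3.55 percentage points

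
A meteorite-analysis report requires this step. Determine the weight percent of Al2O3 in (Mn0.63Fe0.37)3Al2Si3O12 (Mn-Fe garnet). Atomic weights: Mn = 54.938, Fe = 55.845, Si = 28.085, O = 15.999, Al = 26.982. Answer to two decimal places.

Molar mass of (Mn0.63Fe0.37)3Al2Si3O12 = 1.89·54.938 + 1.11·55.845 + 2·26.982 + 3·28.085 + 12·15.999 = 496.028 g/mol.
Each formula unit contains 2 Al, equivalent to 2/2 = 1.0000 mol Al2O3.
M(Al2O3) = 2×26.982 + 3×15.999 = 101.961 g/mol.
Mass of Al2O3 per formula unit = 1.0000 × 101.961 = 101.961 g.
Al2O3 wt% = 101.961 / 496.028 × 100 = 20.56%.

20.56 wt%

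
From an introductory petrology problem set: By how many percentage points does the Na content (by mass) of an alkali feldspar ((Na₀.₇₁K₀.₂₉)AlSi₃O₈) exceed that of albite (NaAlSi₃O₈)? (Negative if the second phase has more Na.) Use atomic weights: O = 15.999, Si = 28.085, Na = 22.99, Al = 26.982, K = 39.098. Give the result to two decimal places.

-2.65 percentage points

Na in (Na₀.₇₁K₀.₂₉)AlSi₃O₈: molar mass 266.890 g/mol; 0.71×22.99 = 16.323 g → 6.12 wt%.
Na in NaAlSi₃O₈: molar mass 262.219 g/mol; 1×22.99 = 22.990 g → 8.77 wt%.
Difference = 6.12 − 8.77 = -2.65 percentage points.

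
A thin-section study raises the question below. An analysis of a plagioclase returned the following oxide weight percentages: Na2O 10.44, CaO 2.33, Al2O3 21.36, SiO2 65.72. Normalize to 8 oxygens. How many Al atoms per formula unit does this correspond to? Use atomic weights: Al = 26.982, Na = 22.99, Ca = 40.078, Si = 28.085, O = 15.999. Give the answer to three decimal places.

10.44 wt% Na2O ÷ 61.979 g/mol = 0.16844 mol, giving 0.33688 Na and 0.16844 O.
2.33 wt% CaO ÷ 56.077 g/mol = 0.04155 mol, giving 0.04155 Ca and 0.04155 O.
21.36 wt% Al2O3 ÷ 101.961 g/mol = 0.20949 mol, giving 0.41898 Al and 0.62847 O.
65.72 wt% SiO2 ÷ 60.083 g/mol = 1.09382 mol, giving 1.09382 Si and 2.18764 O.
Oxygen sums to 3.02610; scaling by 8/3.02610 = 2.64367 puts the formula on 8 O.
Al: 0.41898 × 2.64367 = 1.108 atoms per formula unit.

1.108 Al apfu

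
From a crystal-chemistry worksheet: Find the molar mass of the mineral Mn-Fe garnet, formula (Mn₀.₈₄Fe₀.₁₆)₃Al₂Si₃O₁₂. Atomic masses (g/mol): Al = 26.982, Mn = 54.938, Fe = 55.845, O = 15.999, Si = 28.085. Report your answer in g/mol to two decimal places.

The formula mass is the sum 2.52×54.938 + 0.48×55.845 + 2×26.982 + 3×28.085 + 12×15.999.

495.46 g/mol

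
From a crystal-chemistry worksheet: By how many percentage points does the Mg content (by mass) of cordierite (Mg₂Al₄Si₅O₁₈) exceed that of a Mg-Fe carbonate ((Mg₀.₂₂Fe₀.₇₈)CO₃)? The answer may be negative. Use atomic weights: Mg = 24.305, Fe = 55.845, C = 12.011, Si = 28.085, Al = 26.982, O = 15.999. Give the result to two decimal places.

3.40 percentage points

First mineral: 48.610 g Mg in 584.945 g formula = 8.31 wt% Mg.
Second mineral: 5.347 g Mg in 108.914 g formula = 4.91 wt% Mg.
8.31% − 4.91% gives a difference of 3.40 percentage points.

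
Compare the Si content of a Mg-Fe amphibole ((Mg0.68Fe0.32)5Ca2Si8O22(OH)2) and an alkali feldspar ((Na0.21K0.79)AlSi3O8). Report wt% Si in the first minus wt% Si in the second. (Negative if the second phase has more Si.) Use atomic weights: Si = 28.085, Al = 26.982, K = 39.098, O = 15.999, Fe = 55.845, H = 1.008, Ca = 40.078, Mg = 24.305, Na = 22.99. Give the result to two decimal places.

-4.60 percentage points

Si in (Mg0.68Fe0.32)5Ca2Si8O22(OH)2: molar mass 862.817 g/mol; 8×28.085 = 224.680 g → 26.04 wt%.
Si in (Na0.21K0.79)AlSi3O8: molar mass 274.944 g/mol; 3×28.085 = 84.255 g → 30.64 wt%.
Difference = 26.04 − 30.64 = -4.60 percentage points.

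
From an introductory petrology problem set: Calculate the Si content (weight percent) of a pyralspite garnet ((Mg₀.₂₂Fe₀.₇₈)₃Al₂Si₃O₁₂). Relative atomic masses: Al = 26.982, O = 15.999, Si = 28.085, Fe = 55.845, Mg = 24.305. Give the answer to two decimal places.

17.67 weight percent

Formula mass = 0.66*24.305 + 2.34*55.845 + 2*26.982 + 3*28.085 + 12*15.999 = 476.926 g/mol, of which 84.255 g is Si.
So Si makes up 84.255/476.926 = 0.1767 of the mass, i.e. 17.67%.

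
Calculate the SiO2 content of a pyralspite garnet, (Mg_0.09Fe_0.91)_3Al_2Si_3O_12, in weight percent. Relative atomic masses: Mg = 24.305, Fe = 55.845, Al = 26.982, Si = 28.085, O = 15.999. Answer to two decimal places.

36.84 wt%

M((Mg_0.09Fe_0.91)_3Al_2Si_3O_12) = 489.226 g/mol; M(SiO2) = 60.083 g/mol.
Moles SiO2 per formula unit = 3 Si ÷ 1 = 3.0000.
SiO2 fraction = (3.0000 × 60.083) / 489.226 = 180.249/489.226 = 0.3684.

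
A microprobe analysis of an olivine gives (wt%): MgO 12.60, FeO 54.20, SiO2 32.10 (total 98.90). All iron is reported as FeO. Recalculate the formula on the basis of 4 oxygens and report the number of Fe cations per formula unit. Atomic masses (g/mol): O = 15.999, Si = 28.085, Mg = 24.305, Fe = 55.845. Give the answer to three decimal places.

MgO (M=40.304): mol = 0.31262; Mg = 0.31262, O = 0.31262.
FeO (M=71.844): mol = 0.75441; Fe = 0.75441, O = 0.75441.
SiO2 (M=60.083): mol = 0.53426; Si = 0.53426, O = 1.06852.
ΣO = 2.13555; factor = 4/ΣO = 1.87305.
Fe apfu = 0.75441 × 1.87305 = 1.413.

1.413 Fe apfu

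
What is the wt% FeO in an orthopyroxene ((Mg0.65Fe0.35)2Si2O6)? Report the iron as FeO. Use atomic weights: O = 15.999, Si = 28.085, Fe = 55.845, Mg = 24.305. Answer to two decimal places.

M((Mg0.65Fe0.35)2Si2O6) = 222.852 g/mol; M(FeO) = 71.844 g/mol.
Moles FeO per formula unit = 0.70 Fe ÷ 1 = 0.7000.
FeO fraction = (0.7000 × 71.844) / 222.852 = 50.291/222.852 = 0.2257.

22.57 wt%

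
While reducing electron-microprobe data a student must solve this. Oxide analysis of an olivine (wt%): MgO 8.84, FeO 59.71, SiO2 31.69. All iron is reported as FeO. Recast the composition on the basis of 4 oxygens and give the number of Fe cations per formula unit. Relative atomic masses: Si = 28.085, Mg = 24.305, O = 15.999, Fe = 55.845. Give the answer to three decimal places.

1.579 Fe apfu

8.84 wt% MgO ÷ 40.304 g/mol = 0.21933 mol, giving 0.21933 Mg and 0.21933 O.
59.71 wt% FeO ÷ 71.844 g/mol = 0.83111 mol, giving 0.83111 Fe and 0.83111 O.
31.69 wt% SiO2 ÷ 60.083 g/mol = 0.52744 mol, giving 0.52744 Si and 1.05488 O.
Oxygen sums to 2.10532; scaling by 4/2.10532 = 1.89995 puts the formula on 4 O.
Fe: 0.83111 × 1.89995 = 1.579 atoms per formula unit.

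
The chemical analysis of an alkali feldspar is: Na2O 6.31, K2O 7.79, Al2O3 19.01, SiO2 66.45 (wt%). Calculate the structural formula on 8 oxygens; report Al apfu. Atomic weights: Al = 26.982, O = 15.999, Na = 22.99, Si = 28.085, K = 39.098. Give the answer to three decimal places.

1.009 Al apfu

Na2O: 6.31/61.979 = 0.10181 mol → 0.20362 mol Na, 0.10181 mol O.
K2O: 7.79/94.195 = 0.08270 mol → 0.16540 mol K, 0.08270 mol O.
Al2O3: 19.01/101.961 = 0.18644 mol → 0.37288 mol Al, 0.55932 mol O.
SiO2: 66.45/60.083 = 1.10597 mol → 1.10597 mol Si, 2.21194 mol O.
Total oxygen = 2.95577 mol. Normalization factor = 8/2.95577 = 2.70657.
Al per 8 O = 0.37288 × 2.70657 = 1.009.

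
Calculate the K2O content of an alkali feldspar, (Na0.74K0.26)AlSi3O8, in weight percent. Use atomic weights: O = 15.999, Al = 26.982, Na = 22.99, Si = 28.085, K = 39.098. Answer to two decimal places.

M((Na0.74K0.26)AlSi3O8) = 266.407 g/mol; M(K2O) = 94.195 g/mol.
Moles K2O per formula unit = 0.26 K ÷ 2 = 0.1300.
K2O fraction = (0.1300 × 94.195) / 266.407 = 12.245/266.407 = 0.0460.

4.60 wt%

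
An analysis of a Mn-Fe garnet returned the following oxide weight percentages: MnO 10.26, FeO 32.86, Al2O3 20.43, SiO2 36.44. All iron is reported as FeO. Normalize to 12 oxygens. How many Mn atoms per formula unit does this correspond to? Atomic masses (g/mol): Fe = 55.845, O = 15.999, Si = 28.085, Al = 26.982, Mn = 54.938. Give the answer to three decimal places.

0.718 Mn apfu

MnO: 10.26/70.937 = 0.14464 mol → 0.14464 mol Mn, 0.14464 mol O.
FeO: 32.86/71.844 = 0.45738 mol → 0.45738 mol Fe, 0.45738 mol O.
Al2O3: 20.43/101.961 = 0.20037 mol → 0.40074 mol Al, 0.60111 mol O.
SiO2: 36.44/60.083 = 0.60649 mol → 0.60649 mol Si, 1.21298 mol O.
Total oxygen = 2.41611 mol. Normalization factor = 12/2.41611 = 4.96666.
Mn per 12 O = 0.14464 × 4.96666 = 0.718.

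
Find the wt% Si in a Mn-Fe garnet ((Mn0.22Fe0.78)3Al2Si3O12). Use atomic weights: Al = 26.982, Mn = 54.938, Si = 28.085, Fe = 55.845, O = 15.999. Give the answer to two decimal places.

M((Mn0.22Fe0.78)3Al2Si3O12) = 497.143 g/mol.
Si contributes 3 × 28.085 = 84.255 g per mole.
84.255/497.143 = 0.1695 → 16.95%.

16.95 wt%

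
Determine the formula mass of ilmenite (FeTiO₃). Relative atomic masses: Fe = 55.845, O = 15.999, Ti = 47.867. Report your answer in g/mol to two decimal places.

The formula mass is the sum 1×55.845 + 1×47.867 + 3×15.999.

151.71 g/mol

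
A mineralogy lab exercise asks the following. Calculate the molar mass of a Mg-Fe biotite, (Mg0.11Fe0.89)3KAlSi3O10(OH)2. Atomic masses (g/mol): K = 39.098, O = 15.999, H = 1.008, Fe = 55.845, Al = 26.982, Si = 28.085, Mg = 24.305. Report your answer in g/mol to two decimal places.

M = 0.33*24.305 + 2.67*55.845 + 1*39.098 + 1*26.982 + 3*28.085 + 12*15.999 + 2*1.008

501.47 g/mol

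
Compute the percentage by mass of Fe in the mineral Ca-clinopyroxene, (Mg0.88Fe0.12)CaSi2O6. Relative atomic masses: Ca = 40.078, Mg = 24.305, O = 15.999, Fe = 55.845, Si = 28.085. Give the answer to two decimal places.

3.04 mass %

M((Mg0.88Fe0.12)CaSi2O6) = 220.332 g/mol.
Fe contributes 0.12 × 55.845 = 6.701 g per mole.
6.701/220.332 = 0.0304 → 3.04%.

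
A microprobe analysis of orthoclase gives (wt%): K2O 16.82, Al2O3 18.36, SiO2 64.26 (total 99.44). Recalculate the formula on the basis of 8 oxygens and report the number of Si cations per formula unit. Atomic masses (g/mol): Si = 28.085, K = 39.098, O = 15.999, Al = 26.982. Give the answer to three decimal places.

K2O (M=94.195): mol = 0.17857; K = 0.35714, O = 0.17857.
Al2O3 (M=101.961): mol = 0.18007; Al = 0.36014, O = 0.54021.
SiO2 (M=60.083): mol = 1.06952; Si = 1.06952, O = 2.13904.
ΣO = 2.85782; factor = 8/ΣO = 2.79934.
Si apfu = 1.06952 × 2.79934 = 2.994.

2.994 Si apfu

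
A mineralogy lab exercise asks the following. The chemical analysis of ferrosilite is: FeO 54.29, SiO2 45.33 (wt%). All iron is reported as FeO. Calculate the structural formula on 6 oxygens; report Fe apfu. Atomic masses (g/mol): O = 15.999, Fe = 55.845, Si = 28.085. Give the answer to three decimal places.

54.29 wt% FeO ÷ 71.844 g/mol = 0.75567 mol, giving 0.75567 Fe and 0.75567 O.
45.33 wt% SiO2 ÷ 60.083 g/mol = 0.75446 mol, giving 0.75446 Si and 1.50892 O.
Oxygen sums to 2.26459; scaling by 6/2.26459 = 2.64949 puts the formula on 6 O.
Fe: 0.75567 × 2.64949 = 2.002 atoms per formula unit.

2.002 Fe apfu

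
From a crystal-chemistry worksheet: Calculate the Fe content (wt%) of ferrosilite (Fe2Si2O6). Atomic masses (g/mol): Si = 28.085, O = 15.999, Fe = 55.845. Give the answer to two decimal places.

42.33 wt%

Molar mass of Fe2Si2O6: 2×55.845 + 2×28.085 + 6×15.999 = 263.854 g/mol.
Mass of Fe per formula unit: 2 × 55.845 = 111.690 g.
Weight fraction Fe = 111.690 / 263.854 = 0.4233.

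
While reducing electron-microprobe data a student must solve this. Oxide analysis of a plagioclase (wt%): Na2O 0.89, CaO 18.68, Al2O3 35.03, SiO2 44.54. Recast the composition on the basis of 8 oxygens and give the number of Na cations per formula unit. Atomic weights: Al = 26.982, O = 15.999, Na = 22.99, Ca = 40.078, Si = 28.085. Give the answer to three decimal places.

0.89 wt% Na2O ÷ 61.979 g/mol = 0.01436 mol, giving 0.02872 Na and 0.01436 O.
18.68 wt% CaO ÷ 56.077 g/mol = 0.33311 mol, giving 0.33311 Ca and 0.33311 O.
35.03 wt% Al2O3 ÷ 101.961 g/mol = 0.34356 mol, giving 0.68712 Al and 1.03068 O.
44.54 wt% SiO2 ÷ 60.083 g/mol = 0.74131 mol, giving 0.74131 Si and 1.48262 O.
Oxygen sums to 2.86077; scaling by 8/2.86077 = 2.79645 puts the formula on 8 O.
Na: 0.02872 × 2.79645 = 0.080 atoms per formula unit.

0.080 Na apfu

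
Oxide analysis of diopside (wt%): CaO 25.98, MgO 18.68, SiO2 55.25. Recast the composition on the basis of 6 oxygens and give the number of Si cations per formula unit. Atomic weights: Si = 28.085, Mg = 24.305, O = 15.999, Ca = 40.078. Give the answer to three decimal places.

1.995 Si apfu

25.98 wt% CaO ÷ 56.077 g/mol = 0.46329 mol, giving 0.46329 Ca and 0.46329 O.
18.68 wt% MgO ÷ 40.304 g/mol = 0.46348 mol, giving 0.46348 Mg and 0.46348 O.
55.25 wt% SiO2 ÷ 60.083 g/mol = 0.91956 mol, giving 0.91956 Si and 1.83912 O.
Oxygen sums to 2.76589; scaling by 6/2.76589 = 2.16928 puts the formula on 6 O.
Si: 0.91956 × 2.16928 = 1.995 atoms per formula unit.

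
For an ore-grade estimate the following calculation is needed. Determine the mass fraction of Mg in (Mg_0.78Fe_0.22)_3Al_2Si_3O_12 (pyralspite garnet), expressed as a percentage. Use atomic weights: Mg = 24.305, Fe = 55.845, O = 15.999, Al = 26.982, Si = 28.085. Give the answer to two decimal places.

Formula mass = 2.34×24.305 + 0.66×55.845 + 2×26.982 + 3×28.085 + 12×15.999 = 423.938 g/mol, of which 56.874 g is Mg.
So Mg makes up 56.874/423.938 = 0.1342 of the mass, i.e. 13.42%.

13.42 wt%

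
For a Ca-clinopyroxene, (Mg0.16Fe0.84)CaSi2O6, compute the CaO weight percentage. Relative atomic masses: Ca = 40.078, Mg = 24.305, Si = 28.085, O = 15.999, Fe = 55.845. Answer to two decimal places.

M((Mg0.16Fe0.84)CaSi2O6) = 243.041 g/mol; M(CaO) = 56.077 g/mol.
Moles CaO per formula unit = 1 Ca ÷ 1 = 1.0000.
CaO fraction = (1.0000 × 56.077) / 243.041 = 56.077/243.041 = 0.2307.

23.07 wt%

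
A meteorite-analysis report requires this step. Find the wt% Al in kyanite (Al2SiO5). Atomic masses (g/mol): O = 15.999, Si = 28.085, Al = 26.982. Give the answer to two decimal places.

33.30 mass %

Formula mass = 2*26.982 + 1*28.085 + 5*15.999 = 162.044 g/mol, of which 53.964 g is Al.
So Al makes up 53.964/162.044 = 0.3330 of the mass, i.e. 33.30%.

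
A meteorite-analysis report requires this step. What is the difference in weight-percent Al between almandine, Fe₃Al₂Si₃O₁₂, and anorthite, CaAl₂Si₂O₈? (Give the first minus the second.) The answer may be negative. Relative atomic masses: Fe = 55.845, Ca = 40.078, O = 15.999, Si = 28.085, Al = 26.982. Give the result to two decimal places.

-8.56 percentage points

M(Fe₃Al₂Si₃O₁₂) = 497.742 g/mol, so wt% Al = 53.964/497.742 × 100 = 10.84%.
M(CaAl₂Si₂O₈) = 278.204 g/mol, so wt% Al = 53.964/278.204 × 100 = 19.40%.
10.84 − 19.40 = -8.56 pp.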